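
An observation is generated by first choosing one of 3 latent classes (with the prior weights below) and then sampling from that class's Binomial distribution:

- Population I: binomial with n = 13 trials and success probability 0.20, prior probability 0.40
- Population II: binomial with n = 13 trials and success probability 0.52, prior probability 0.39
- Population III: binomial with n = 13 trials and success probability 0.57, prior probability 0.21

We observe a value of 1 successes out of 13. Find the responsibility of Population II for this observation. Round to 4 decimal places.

Apply Bayes' rule: the posterior for each component is proportional to its prior times its likelihood at x.
Binomial probabilities:
  p_I = C(13,1)·0.20^1·0.80^12 = 13·0.2·0.0687195 = 0.178671
  p_II = C(13,1)·0.52^1·0.48^12 = 13·0.52·0.000149587 = 0.00101121
  p_III = C(13,1)·0.57^1·0.43^12 = 13·0.57·3.99596e-05 = 0.000296101
Multiply by the mixture weights:
  π_I·p_I = 0.40 × 0.178671 = 0.0714683
  π_II·p_II = 0.39 × 0.00101121 = 0.000394372
  π_III·p_III = 0.21 × 0.000296101 = 6.21812e-05
Evidence: 0.0714683 + 0.000394372 + 6.21812e-05 = 0.0719248
So the posterior for Population II is 0.000394372 / 0.0719248 ≈ 0.0055.

0.0055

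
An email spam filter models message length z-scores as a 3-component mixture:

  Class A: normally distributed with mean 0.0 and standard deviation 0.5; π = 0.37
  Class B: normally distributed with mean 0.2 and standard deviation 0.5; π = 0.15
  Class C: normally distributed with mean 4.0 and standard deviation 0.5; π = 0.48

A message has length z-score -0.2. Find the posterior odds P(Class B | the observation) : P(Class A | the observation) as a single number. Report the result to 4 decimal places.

0.3189

Posterior odds = (P(Z=i) f_i(x)) / (P(Z=j) f_j(x)); the normalising sum cancels.
Normal densities:
  L_A = 0.73654
  L_B = 0.579383
  L_C = 3.80216e-16
Odds = (0.15/0.37) × (0.579383/0.73654) = 0.405405 × 0.786628 ≈ 0.3189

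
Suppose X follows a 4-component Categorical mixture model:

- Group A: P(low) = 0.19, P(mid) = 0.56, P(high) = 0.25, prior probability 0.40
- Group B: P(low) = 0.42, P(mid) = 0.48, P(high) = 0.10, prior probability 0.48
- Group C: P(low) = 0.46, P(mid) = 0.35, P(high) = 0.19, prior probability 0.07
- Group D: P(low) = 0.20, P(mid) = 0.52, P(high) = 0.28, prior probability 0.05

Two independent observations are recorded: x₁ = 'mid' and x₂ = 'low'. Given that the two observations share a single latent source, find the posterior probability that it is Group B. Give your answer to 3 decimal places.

0.621

The responsibility of component k is π_k f_k(x) divided by Σ_j π_j f_j(x).
Since both observations come from the same component, the likelihood for component k is f_k(x₁)·f_k(x₂).
  p_A = [0.56] × [0.19] = 0.1064
  p_B = [0.48] × [0.42] = 0.2016
  p_C = [0.35] × [0.46] = 0.161
  p_D = [0.52] × [0.2] = 0.104
Unnormalised posteriors:
  π_A·p_A = 0.40 × 0.1064 = 0.04256
  π_B·p_B = 0.48 × 0.2016 = 0.096768
  π_C·p_C = 0.07 × 0.161 = 0.01127
  π_D·p_D = 0.05 × 0.104 = 0.0052
Denominator: 0.04256 + 0.096768 + 0.01127 + 0.0052 = 0.155798
Responsibility of Group B: 0.096768 / 0.155798 ≈ 0.621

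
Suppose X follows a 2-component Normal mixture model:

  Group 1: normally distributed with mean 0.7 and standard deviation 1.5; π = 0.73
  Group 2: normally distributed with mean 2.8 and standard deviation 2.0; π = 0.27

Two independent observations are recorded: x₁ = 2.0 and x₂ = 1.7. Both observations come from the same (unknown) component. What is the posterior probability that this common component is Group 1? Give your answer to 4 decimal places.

0.7691

P(component k | x) = π_k·f_k(x) / marginal(x), where marginal(x) = Σ_j π_j·f_j(x).
Since both observations come from the same component, the likelihood for component k is f_k(x₁)·f_k(x₂).
  p_1 = [0.182691] × [0.212965] = 0.0389068
  p_2 = [0.184135] × [0.171472] = 0.031574
Prior × likelihood for each component:
  π_1·p_1 = 0.73 × 0.0389068 = 0.028402
  π_2·p_2 = 0.27 × 0.031574 = 0.00852498
Marginal: 0.028402 + 0.00852498 = 0.036927
So the posterior for Group 1 is 0.028402 / 0.036927 ≈ 0.7691.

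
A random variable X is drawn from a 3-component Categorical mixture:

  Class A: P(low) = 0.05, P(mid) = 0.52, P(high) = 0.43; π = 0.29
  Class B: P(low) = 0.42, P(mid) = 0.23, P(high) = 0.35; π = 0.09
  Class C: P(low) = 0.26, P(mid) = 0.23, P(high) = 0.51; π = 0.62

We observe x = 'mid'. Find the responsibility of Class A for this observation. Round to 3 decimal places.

Apply Bayes' rule: the posterior for each component is proportional to its prior times its likelihood at x.
Evaluate each component's likelihood at the observed value:
  L_A = 0.52
  L_B = 0.23
  L_C = 0.23
Weight by the priors:
  π_A·L_A = 0.29 × 0.52 = 0.1508
  π_B·L_B = 0.09 × 0.23 = 0.0207
  π_C·L_C = 0.62 × 0.23 = 0.1426
Denominator: 0.1508 + 0.0207 + 0.1426 = 0.3141
So the posterior for Class A is 0.1508 / 0.3141 ≈ 0.480.

0.480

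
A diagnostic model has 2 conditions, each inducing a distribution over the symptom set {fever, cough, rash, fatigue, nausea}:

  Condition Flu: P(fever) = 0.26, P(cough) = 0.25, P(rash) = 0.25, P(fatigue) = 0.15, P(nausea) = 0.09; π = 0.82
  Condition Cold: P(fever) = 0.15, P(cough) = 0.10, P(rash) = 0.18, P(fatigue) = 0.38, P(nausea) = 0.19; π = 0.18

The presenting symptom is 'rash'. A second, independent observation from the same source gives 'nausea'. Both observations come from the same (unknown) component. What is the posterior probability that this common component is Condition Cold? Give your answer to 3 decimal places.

P(component k | x) = π_k·f_k(x) / marginal(x), where marginal(x) = Σ_j π_j·f_j(x).
Since both observations come from the same component, the likelihood for component k is f_k(x₁)·f_k(x₂).
  L_Flu = [0.25] × [0.09] = 0.0225
  L_Cold = [0.18] × [0.19] = 0.0342
Unnormalised posteriors:
  π_Flu·L_Flu = 0.82 × 0.0225 = 0.01845
  π_Cold·L_Cold = 0.18 × 0.0342 = 0.006156
Normaliser: 0.01845 + 0.006156 = 0.024606
Responsibility of Condition Cold: 0.006156 / 0.024606 ≈ 0.250

0.250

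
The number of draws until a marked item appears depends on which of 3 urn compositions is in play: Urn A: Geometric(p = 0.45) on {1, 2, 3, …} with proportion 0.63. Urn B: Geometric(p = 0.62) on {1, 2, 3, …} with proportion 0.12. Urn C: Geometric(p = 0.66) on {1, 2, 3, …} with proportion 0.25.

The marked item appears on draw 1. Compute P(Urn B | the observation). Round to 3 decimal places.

0.142

The responsibility of component k is w_k f_k(x) divided by Σ_j w_j f_j(x).
Geometric probabilities:
  f_A = 0.45
  f_B = 0.62
  f_C = 0.66
Prior × likelihood for each component:
  w_A·f_A = 0.63 × 0.45 = 0.2835
  w_B·f_B = 0.12 × 0.62 = 0.0744
  w_C·f_C = 0.25 × 0.66 = 0.165
Normaliser: 0.2835 + 0.0744 + 0.165 = 0.5229
P(Urn B | the observation) = 0.0744 / 0.5229 ≈ 0.142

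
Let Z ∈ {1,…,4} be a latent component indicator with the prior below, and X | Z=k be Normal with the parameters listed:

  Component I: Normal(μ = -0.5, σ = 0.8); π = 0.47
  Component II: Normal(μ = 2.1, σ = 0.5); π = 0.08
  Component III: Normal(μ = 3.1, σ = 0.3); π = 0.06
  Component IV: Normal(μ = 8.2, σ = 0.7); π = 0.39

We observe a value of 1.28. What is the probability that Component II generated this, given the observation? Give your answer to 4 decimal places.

0.4576

Apply Bayes' rule: the posterior for each component is proportional to its prior times its likelihood at x.
Component likelihoods at x = 1.28:
  p_I = (1/(0.8·√(2π)))·exp(−(1.28−-0.5)²/(2·0.8²)) = 0.498678·exp(-2.47531) = 0.0419571
  p_II = (1/(0.5·√(2π)))·exp(−(1.28−2.1)²/(2·0.5²)) = 0.797885·exp(-1.34480) = 0.207922
  p_III = (1/(0.3·√(2π)))·exp(−(1.28−3.1)²/(2·0.3²)) = 1.329808·exp(-18.40222) = 1.35458e-08
  p_IV = (1/(0.7·√(2π)))·exp(−(1.28−8.2)²/(2·0.7²)) = 0.569918·exp(-48.86367) = 3.42443e-22
Unnormalised posteriors:
  P(Z=I)·p_I = 0.47 × 0.0419571 = 0.0197198
  P(Z=II)·p_II = 0.08 × 0.207922 = 0.0166338
  P(Z=III)·p_III = 0.06 × 1.35458e-08 = 8.12749e-10
  P(Z=IV)·p_IV = 0.39 × 3.42443e-22 = 1.33553e-22
Denominator: 0.0197198 + 0.0166338 + 8.12749e-10 + 1.33553e-22 = 0.0363536
So the posterior for Component II is 0.0166338 / 0.0363536 ≈ 0.4576.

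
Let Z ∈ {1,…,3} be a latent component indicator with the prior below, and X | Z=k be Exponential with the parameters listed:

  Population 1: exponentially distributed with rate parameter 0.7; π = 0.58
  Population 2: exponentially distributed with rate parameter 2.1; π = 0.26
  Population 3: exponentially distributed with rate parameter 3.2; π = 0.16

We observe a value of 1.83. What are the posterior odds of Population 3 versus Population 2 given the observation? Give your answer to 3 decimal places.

The posterior odds equal the prior odds times the likelihood ratio: (π_i/π_j)·(f_i(x)/f_j(x)).
Component likelihoods at x = 1.83:
  f_1 = 0.7·e^(−0.7·1.83) = 0.7·e^(−1.2810) = 0.194432
  f_2 = 2.1·e^(−2.1·1.83) = 2.1·e^(−3.8430) = 0.0450014
  f_3 = 3.2·e^(−3.2·1.83) = 3.2·e^(−5.8560) = 0.00916055
Posterior odds = (π_3·f_3) / (π_2·f_2) = (0.16·0.00916055) / (0.26·0.0450014) = 0.00146569 / 0.0117004 ≈ 0.125

0.125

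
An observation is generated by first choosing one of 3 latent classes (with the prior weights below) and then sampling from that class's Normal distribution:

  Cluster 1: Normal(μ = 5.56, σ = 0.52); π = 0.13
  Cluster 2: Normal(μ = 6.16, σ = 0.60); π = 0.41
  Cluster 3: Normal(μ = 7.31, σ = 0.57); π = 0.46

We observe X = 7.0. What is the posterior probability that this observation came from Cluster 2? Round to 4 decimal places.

The responsibility of component k is P(Z=k) f_k(x) divided by Σ_j P(Z=j) f_j(x).
Component likelihoods at x = 7.0:
  f_1 = (1/(0.52·√(2π)))·exp(−(7.0−5.56)²/(2·0.52²)) = 0.767197·exp(-3.83432) = 0.0165838
  f_2 = (1/(0.60·√(2π)))·exp(−(7.0−6.16)²/(2·0.60²)) = 0.664904·exp(-0.98000) = 0.249546
  f_3 = (1/(0.57·√(2π)))·exp(−(7.0−7.31)²/(2·0.57²)) = 0.699899·exp(-0.14789) = 0.60368
Multiply by the mixture weights:
  P(Z=1)·f_1 = 0.13 × 0.0165838 = 0.00215589
  P(Z=2)·f_2 = 0.41 × 0.249546 = 0.102314
  P(Z=3)·f_3 = 0.46 × 0.60368 = 0.277693
Sum: 0.00215589 + 0.102314 + 0.277693 = 0.382162
Responsibility of Cluster 2: 0.102314 / 0.382162 ≈ 0.2677

0.2677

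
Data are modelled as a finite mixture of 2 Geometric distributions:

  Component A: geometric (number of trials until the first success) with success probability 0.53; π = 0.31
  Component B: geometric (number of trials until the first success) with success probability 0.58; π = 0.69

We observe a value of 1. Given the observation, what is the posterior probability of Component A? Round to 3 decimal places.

Apply Bayes' rule: the posterior for each component is proportional to its prior times its likelihood at x.
Evaluate each component's likelihood at the observed value:
  f_A = 0.53·(1−0.53)^0 = 0.53·1 = 0.53
  f_B = 0.58·(1−0.58)^0 = 0.58·1 = 0.58
Multiply by the mixture weights:
  π_A·f_A = 0.31 × 0.53 = 0.1643
  π_B·f_B = 0.69 × 0.58 = 0.4002
Marginal: 0.1643 + 0.4002 = 0.5645
P(Component A | the observation) ≈ 0.291

0.291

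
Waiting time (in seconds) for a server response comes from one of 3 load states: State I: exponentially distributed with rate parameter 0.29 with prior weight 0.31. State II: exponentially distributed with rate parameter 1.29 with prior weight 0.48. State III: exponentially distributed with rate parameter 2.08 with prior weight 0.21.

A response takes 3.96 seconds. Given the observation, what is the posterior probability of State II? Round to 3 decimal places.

0.116

Posterior ∝ prior × likelihood, so P(k | x) ∝ w_k f_k(x); normalise over all components.
Exponential densities:
  f_I = 0.0919717
  f_II = 0.00779902
  f_III = 0.000550638
Multiply by the mixture weights:
  w_I·f_I = 0.31 × 0.0919717 = 0.0285112
  w_II·f_II = 0.48 × 0.00779902 = 0.00374353
  w_III·f_III = 0.21 × 0.000550638 = 0.000115634
Marginal: 0.0285112 + 0.00374353 + 0.000115634 = 0.0323704
Responsibility of State II: 0.00374353 / 0.0323704 ≈ 0.116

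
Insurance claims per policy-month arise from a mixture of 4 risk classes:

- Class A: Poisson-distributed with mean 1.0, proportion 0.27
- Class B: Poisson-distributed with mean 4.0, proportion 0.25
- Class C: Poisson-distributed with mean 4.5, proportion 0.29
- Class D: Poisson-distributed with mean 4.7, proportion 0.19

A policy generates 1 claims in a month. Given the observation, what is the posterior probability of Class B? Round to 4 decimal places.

Posterior ∝ prior × likelihood, so P(k | x) ∝ π_k f_k(x); normalise over all components.
Component likelihoods at x = 1 claims:
  f_A = e^(−1.0)·1.0^1/1! = 0.367879
  f_B = e^(−4.0)·4.0^1/1! = 0.0732626
  f_C = e^(−4.5)·4.5^1/1! = 0.0499905
  f_D = e^(−4.7)·4.7^1/1! = 0.0427478
Weight by the priors:
  π_A·f_A = 0.27 × 0.367879 = 0.0993274
  π_B·f_B = 0.25 × 0.0732626 = 0.0183156
  π_C·f_C = 0.29 × 0.0499905 = 0.0144972
  π_D·f_D = 0.19 × 0.0427478 = 0.00812208
Denominator: 0.0993274 + 0.0183156 + 0.0144972 + 0.00812208 = 0.140262
P(Class B | x) ≈ 0.1306

0.1306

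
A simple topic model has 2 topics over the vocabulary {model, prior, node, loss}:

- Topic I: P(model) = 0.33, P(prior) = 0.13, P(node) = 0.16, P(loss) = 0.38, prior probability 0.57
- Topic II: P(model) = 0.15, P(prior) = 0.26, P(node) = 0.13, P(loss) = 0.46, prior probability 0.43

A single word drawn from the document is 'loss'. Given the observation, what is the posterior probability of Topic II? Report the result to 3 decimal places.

0.477

The responsibility of component k is π_k f_k(x) divided by Σ_j π_j f_j(x).
Component likelihoods at x = 'loss':
  p_I = P(loss | comp) = 0.38
  p_II = P(loss | comp) = 0.46
Weight by the priors:
  π_I·p_I = 0.57 × 0.38 = 0.2166
  π_II·p_II = 0.43 × 0.46 = 0.1978
Evidence: 0.2166 + 0.1978 = 0.4144
P(Topic II | 'loss') = 0.1978 / 0.4144 ≈ 0.477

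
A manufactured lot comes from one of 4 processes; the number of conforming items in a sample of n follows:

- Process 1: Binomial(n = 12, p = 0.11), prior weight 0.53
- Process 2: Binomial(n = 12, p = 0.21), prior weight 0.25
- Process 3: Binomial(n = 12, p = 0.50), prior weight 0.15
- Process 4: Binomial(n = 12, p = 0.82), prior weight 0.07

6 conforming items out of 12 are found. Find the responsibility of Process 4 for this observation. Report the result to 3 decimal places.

0.017

Apply Bayes' rule: the posterior for each component is proportional to its prior times its likelihood at x.
Binomial probabilities:
  p_1 = 0.00081352
  p_2 = 0.0192642
  p_3 = 0.225586
  p_4 = 0.00955411
Prior × likelihood for each component:
  π_1·p_1 = 0.53 × 0.00081352 = 0.000431165
  π_2·p_2 = 0.25 × 0.0192642 = 0.00481604
  π_3·p_3 = 0.15 × 0.225586 = 0.0338379
  π_4·p_4 = 0.07 × 0.00955411 = 0.000668788
Normaliser: 0.000431165 + 0.00481604 + 0.0338379 + 0.000668788 = 0.0397539
P(Process 4 | 6 conforming items out of 12) ≈ 0.017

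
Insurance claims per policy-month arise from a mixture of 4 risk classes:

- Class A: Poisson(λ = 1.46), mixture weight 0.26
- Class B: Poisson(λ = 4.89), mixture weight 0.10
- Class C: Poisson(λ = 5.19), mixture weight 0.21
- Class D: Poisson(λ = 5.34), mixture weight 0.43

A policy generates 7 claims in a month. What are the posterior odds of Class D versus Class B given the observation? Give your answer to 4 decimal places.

5.0776

The posterior odds equal the prior odds times the likelihood ratio: (w_i/w_j)·(f_i(x)/f_j(x)).
Component likelihoods at x = 7 claims:
  p_A = e^(−1.46)·1.46^7/7! = 0.000651583
  p_B = e^(−4.89)·4.89^7/7! = 0.0997772
  p_C = e^(−5.19)·5.19^7/7! = 0.112138
  p_D = e^(−5.34)·5.34^7/7! = 0.117822
Posterior odds = (w_D·p_D) / (w_B·p_B) = (0.43·0.117822) / (0.10·0.0997772) = 0.0506634 / 0.00997772 ≈ 5.0776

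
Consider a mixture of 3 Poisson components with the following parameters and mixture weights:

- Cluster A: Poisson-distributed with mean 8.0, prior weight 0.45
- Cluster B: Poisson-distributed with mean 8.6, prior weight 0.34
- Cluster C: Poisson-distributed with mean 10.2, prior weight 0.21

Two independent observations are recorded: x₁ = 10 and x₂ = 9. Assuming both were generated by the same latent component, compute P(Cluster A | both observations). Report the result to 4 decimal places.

0.4035

Posterior ∝ prior × likelihood, so P(k | x) ∝ w_k f_k(x); normalise over all components.
Since both observations come from the same component, the likelihood for component k is f_k(x₁)·f_k(x₂).
  L_A = [e^(−8.0)·8.0^10/10! = 0.0992615] × [0.124077] = 0.0123161
  L_B = [e^(−8.6)·8.6^10/10! = 0.112277] × [0.130554] = 0.0146582
  L_C = [e^(−10.2)·10.2^10/10! = 0.124863] × [0.122415] = 0.0152852
Weight by the priors:
  w_A·L_A = 0.45 × 0.0123161 = 0.00554223
  w_B·L_B = 0.34 × 0.0146582 = 0.00498377
  w_C·L_C = 0.21 × 0.0152852 = 0.00320988
Sum: 0.00554223 + 0.00498377 + 0.00320988 = 0.0137359
So the posterior for Cluster A is 0.00554223 / 0.0137359 ≈ 0.4035.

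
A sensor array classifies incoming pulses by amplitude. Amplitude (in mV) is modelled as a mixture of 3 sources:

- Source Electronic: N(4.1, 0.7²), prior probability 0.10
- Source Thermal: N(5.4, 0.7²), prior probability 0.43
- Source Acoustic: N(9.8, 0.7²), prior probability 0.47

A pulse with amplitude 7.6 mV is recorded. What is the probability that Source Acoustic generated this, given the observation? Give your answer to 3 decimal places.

0.522

Apply Bayes' rule: the posterior for each component is proportional to its prior times its likelihood at x.
Component likelihoods at x = 7.6 mV:
  p_Electronic = 2.12389e-06
  p_Thermal = 0.00408253
  p_Acoustic = 0.00408253
Multiply by the mixture weights:
  w_Electronic·p_Electronic = 0.10 × 2.12389e-06 = 2.12389e-07
  w_Thermal·p_Thermal = 0.43 × 0.00408253 = 0.00175549
  w_Acoustic·p_Acoustic = 0.47 × 0.00408253 = 0.00191879
Normaliser: 2.12389e-07 + 0.00175549 + 0.00191879 = 0.00367449
P(Source Acoustic | data) = 0.00191879 / 0.00367449 ≈ 0.522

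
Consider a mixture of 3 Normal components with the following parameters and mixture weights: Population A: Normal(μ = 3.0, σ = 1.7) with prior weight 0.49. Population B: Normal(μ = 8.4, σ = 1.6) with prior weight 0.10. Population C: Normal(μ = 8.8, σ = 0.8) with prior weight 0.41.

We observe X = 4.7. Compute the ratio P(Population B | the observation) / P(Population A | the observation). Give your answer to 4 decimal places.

The posterior odds equal the prior odds times the likelihood ratio: (P(Z=i)/P(Z=j))·(f_i(x)/f_j(x)).
Component likelihoods at x = 4.7:
  p_A = 0.142336
  p_B = 0.0172013
  p_C = 9.86988e-07
Odds = (0.10/0.49) × (0.0172013/0.142336) = 0.204082 × 0.12085 ≈ 0.0247

0.0247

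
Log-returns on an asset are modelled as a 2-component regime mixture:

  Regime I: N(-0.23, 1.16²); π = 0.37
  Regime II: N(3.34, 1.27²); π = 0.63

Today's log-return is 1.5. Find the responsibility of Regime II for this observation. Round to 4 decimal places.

By Bayes' theorem, P(k | x) = w_k f_k(x) / Σ_j w_j f_j(x).
Normal densities:
  L_I = 0.113102
  L_II = 0.109976
Prior × likelihood for each component:
  w_I·L_I = 0.37 × 0.113102 = 0.0418478
  w_II·L_II = 0.63 × 0.109976 = 0.0692849
Marginal: 0.0418478 + 0.0692849 = 0.111133
So the posterior for Regime II is 0.0692849 / 0.111133 ≈ 0.6234.

0.6234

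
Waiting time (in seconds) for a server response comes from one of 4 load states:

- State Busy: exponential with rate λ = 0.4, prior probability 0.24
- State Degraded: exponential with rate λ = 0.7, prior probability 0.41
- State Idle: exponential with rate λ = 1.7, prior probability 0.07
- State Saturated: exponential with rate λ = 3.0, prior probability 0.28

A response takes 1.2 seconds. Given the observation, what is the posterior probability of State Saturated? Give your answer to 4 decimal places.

0.1035

Posterior ∝ prior × likelihood, so P(k | x) ∝ π_k f_k(x); normalise over all components.
Evaluate each component's likelihood at the observed value:
  f_Busy = 0.247513
  f_Degraded = 0.302197
  f_Idle = 0.221049
  f_Saturated = 0.0819712
Unnormalised posteriors:
  π_Busy·f_Busy = 0.24 × 0.247513 = 0.0594032
  π_Degraded·f_Degraded = 0.41 × 0.302197 = 0.123901
  π_Idle·f_Idle = 0.07 × 0.221049 = 0.0154734
  π_Saturated·f_Saturated = 0.28 × 0.0819712 = 0.0229519
Marginal: 0.0594032 + 0.123901 + 0.0154734 + 0.0229519 = 0.221729
P(State Saturated | x) ≈ 0.1035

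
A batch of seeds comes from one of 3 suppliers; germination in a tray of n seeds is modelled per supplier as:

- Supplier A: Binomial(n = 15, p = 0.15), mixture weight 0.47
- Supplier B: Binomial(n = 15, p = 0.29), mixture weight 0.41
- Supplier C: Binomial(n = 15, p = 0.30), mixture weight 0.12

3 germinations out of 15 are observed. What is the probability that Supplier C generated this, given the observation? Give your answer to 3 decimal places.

Posterior ∝ prior × likelihood, so P(k | x) ∝ π_k f_k(x); normalise over all components.
Component likelihoods at x = 3 germinations out of 15:
  f_A = C(15,3)·0.15^3·0.85^12 = 455·0.003375·0.142242 = 0.21843
  f_B = C(15,3)·0.29^3·0.71^12 = 455·0.024389·0.0164097 = 0.182098
  f_C = C(15,3)·0.30^3·0.70^12 = 455·0.027·0.0138413 = 0.17004
Weight by the priors:
  π_A·f_A = 0.47 × 0.21843 = 0.102662
  π_B·f_B = 0.41 × 0.182098 = 0.0746602
  π_C·f_C = 0.12 × 0.17004 = 0.0204048
Evidence: 0.102662 + 0.0746602 + 0.0204048 = 0.197727
P(Supplier C | x) ≈ 0.103

0.103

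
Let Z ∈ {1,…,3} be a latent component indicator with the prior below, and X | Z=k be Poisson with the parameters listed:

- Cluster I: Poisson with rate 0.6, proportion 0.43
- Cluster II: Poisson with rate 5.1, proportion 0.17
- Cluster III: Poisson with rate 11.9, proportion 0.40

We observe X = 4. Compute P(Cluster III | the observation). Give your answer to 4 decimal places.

0.0693

The responsibility of component k is π_k f_k(x) divided by Σ_j π_j f_j(x).
Component likelihoods at x = 4:
  p_I = 0.00296358
  p_II = 0.171857
  p_III = 0.00567378
Unnormalised posteriors:
  π_I·p_I = 0.43 × 0.00296358 = 0.00127434
  π_II·p_II = 0.17 × 0.171857 = 0.0292157
  π_III·p_III = 0.40 × 0.00567378 = 0.00226951
Evidence: 0.00127434 + 0.0292157 + 0.00226951 = 0.0327596
P(Cluster III | data) ≈ 0.0693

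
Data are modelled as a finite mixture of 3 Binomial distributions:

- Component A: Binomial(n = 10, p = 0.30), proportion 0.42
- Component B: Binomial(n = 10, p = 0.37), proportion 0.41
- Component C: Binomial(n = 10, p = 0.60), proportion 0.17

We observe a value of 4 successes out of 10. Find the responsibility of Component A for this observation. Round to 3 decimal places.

By Bayes' theorem, P(k | x) = P(Z=k) f_k(x) / Σ_j P(Z=j) f_j(x).
Evaluate each component's likelihood at the observed value:
  p_A = C(10,4)·0.30^4·0.70^6 = 210·0.0081·0.117649 = 0.200121
  p_B = C(10,4)·0.37^4·0.63^6 = 210·0.0187416·0.0625235 = 0.246076
  p_C = C(10,4)·0.60^4·0.40^6 = 210·0.1296·0.004096 = 0.111477
Unnormalised posteriors:
  P(Z=A)·p_A = 0.42 × 0.200121 = 0.0840508
  P(Z=B)·p_B = 0.41 × 0.246076 = 0.100891
  P(Z=C)·p_C = 0.17 × 0.111477 = 0.018951
Evidence: 0.0840508 + 0.100891 + 0.018951 = 0.203893
P(Component A | x) = 0.0840508 / 0.203893 ≈ 0.412

0.412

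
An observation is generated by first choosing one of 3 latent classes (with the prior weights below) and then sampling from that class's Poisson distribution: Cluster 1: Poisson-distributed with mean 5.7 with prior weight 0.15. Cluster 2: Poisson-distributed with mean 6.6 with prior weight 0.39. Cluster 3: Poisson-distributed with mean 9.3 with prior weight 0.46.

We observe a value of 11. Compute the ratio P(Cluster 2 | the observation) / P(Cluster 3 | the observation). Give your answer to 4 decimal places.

0.2901

Posterior odds = (P(Z=i) f_i(x)) / (P(Z=j) f_j(x)); the normalising sum cancels.
Component likelihoods at x = 11:
  L_1 = 0.0172977
  L_2 = 0.0352764
  L_3 = 0.10309
Posterior odds = (P(Z=2)·L_2) / (P(Z=3)·L_3) = (0.39·0.0352764) / (0.46·0.10309) = 0.0137578 / 0.0474216 ≈ 0.2901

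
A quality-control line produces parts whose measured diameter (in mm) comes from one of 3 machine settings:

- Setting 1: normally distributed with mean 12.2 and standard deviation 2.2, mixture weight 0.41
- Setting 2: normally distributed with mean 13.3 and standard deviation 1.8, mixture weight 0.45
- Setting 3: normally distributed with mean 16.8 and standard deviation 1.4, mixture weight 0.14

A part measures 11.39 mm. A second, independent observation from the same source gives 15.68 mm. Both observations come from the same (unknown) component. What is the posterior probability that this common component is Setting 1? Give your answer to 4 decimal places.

0.4068

Apply Bayes' rule: the posterior for each component is proportional to its prior times its likelihood at x.
Since both observations come from the same component, the likelihood for component k is f_k(x₁)·f_k(x₂).
  p_1 = [(1/(2.2·√(2π)))·exp(−(11.39−12.2)²/(2·2.2²)) = 0.181337·exp(-0.06778) = 0.169454] × [0.0518982] = 0.00879436
  p_2 = [(1/(1.8·√(2π)))·exp(−(11.39−13.3)²/(2·1.8²)) = 0.221635·exp(-0.56298) = 0.126223] × [0.0924709] = 0.011672
  p_3 = [(1/(1.4·√(2π)))·exp(−(11.39−16.8)²/(2·1.4²)) = 0.284959·exp(-7.46635) = 0.000163] × [0.206923] = 3.37283e-05
Prior × likelihood for each component:
  π_1·p_1 = 0.41 × 0.00879436 = 0.00360569
  π_2·p_2 = 0.45 × 0.011672 = 0.00525239
  π_3·p_3 = 0.14 × 3.37283e-05 = 4.72196e-06
Normaliser: 0.00360569 + 0.00525239 + 4.72196e-06 = 0.0088628
P(Setting 1 | x) = 0.00360569 / 0.0088628 ≈ 0.4068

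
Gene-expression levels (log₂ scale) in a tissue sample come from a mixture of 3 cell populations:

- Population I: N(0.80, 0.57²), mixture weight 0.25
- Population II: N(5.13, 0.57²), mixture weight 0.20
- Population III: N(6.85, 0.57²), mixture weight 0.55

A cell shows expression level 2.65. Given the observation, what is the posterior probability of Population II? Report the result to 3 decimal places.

0.012

Apply Bayes' rule: the posterior for each component is proportional to its prior times its likelihood at x.
Normal densities:
  L_I = 0.0036108
  L_II = 5.42512e-05
  L_III = 1.13586e-12
Multiply by the mixture weights:
  w_I·L_I = 0.25 × 0.0036108 = 0.000902701
  w_II·L_II = 0.20 × 5.42512e-05 = 1.08502e-05
  w_III·L_III = 0.55 × 1.13586e-12 = 6.24721e-13
Denominator: 0.000902701 + 1.08502e-05 + 6.24721e-13 = 0.000913551
P(Population II | 2.65) = 1.08502e-05 / 0.000913551 ≈ 0.012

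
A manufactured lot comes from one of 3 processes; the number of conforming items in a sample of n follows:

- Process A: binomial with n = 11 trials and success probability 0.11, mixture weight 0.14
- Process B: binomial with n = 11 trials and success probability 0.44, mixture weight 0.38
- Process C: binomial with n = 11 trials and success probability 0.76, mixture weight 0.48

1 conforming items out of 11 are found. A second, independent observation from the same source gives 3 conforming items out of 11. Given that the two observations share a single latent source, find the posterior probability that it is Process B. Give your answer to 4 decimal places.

0.1424

P(component k | x) = π_k·f_k(x) / marginal(x), where marginal(x) = Σ_j π_j·f_j(x).
Since both observations come from the same component, the likelihood for component k is f_k(x₁)·f_k(x₂).
  p_A = [0.377299] × [0.0864534] = 0.0326188
  p_B = [0.01468] × [0.13594] = 0.00199559
  p_C = [5.30052e-06] × [0.000797287] = 4.22604e-09
Multiply by the mixture weights:
  π_A·p_A = 0.14 × 0.0326188 = 0.00456663
  π_B·p_B = 0.38 × 0.00199559 = 0.000758325
  π_C·p_C = 0.48 × 4.22604e-09 = 2.0285e-09
Evidence: 0.00456663 + 0.000758325 + 2.0285e-09 = 0.00532495
P(Process B | x₁,x₂) = 0.000758325 / 0.00532495 ≈ 0.1424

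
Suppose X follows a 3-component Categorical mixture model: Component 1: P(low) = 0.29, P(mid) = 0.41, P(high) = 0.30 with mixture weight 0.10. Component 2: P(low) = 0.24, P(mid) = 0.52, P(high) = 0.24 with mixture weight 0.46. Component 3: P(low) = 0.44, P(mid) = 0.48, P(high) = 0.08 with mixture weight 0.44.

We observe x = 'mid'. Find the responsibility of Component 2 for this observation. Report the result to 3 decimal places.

0.487

P(component k | x) = π_k·f_k(x) / marginal(x), where marginal(x) = Σ_j π_j·f_j(x).
Evaluate each component's likelihood at the observed value:
  L_1 = P(mid | comp) = 0.41
  L_2 = P(mid | comp) = 0.52
  L_3 = P(mid | comp) = 0.48
Prior × likelihood for each component:
  π_1·L_1 = 0.10 × 0.41 = 0.041
  π_2·L_2 = 0.46 × 0.52 = 0.2392
  π_3·L_3 = 0.44 × 0.48 = 0.2112
Denominator: 0.041 + 0.2392 + 0.2112 = 0.4914
P(Component 2 | data) = 0.2392 / 0.4914 ≈ 0.487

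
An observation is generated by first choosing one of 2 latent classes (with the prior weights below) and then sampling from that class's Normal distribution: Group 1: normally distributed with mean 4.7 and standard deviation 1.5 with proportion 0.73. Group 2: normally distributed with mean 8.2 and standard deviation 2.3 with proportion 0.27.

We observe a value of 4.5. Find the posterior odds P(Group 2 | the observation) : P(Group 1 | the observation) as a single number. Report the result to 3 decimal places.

Only the two components matter; the odds are (π_i f_i(x)) / (π_j f_j(x)).
Evaluate each component's likelihood at the observed value:
  p_1 = (1/(1.5·√(2π)))·exp(−(4.5−4.7)²/(2·1.5²)) = 0.265962·exp(-0.00889) = 0.263608
  p_2 = (1/(2.3·√(2π)))·exp(−(4.5−8.2)²/(2·2.3²)) = 0.173453·exp(-1.29395) = 0.0475583
Posterior odds = (π_2·p_2) / (π_1·p_1) = (0.27·0.0475583) / (0.73·0.263608) = 0.0128407 / 0.192434 ≈ 0.067

0.067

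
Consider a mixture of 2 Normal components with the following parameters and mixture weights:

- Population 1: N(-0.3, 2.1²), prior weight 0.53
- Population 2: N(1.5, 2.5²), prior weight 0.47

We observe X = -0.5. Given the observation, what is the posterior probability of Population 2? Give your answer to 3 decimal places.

0.352

The responsibility of component k is P(Z=k) f_k(x) divided by Σ_j P(Z=j) f_j(x).
Normal densities:
  f_1 = (1/(2.1·√(2π)))·exp(−(-0.5−-0.3)²/(2·2.1²)) = 0.189973·exp(-0.00454) = 0.189113
  f_2 = (1/(2.5·√(2π)))·exp(−(-0.5−1.5)²/(2·2.5²)) = 0.159577·exp(-0.32000) = 0.115877
Weight by the priors:
  P(Z=1)·f_1 = 0.53 × 0.189113 = 0.10023
  P(Z=2)·f_2 = 0.47 × 0.115877 = 0.054462
Sum: 0.10023 + 0.054462 = 0.154692
P(Population 2 | x) = 0.054462 / 0.154692 ≈ 0.352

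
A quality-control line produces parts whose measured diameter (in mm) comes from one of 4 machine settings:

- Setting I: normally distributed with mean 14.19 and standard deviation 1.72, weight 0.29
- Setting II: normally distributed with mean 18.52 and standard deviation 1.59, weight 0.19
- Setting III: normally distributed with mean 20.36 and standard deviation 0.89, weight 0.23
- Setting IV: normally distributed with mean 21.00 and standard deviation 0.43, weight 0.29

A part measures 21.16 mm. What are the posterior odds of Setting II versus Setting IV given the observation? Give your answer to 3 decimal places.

0.048

The posterior odds equal the prior odds times the likelihood ratio: (P(Z=i)/P(Z=j))·(f_i(x)/f_j(x)).
Component likelihoods at x = 21.16 mm:
  L_I = 6.30278e-05
  L_II = 0.0632222
  L_III = 0.299274
  L_IV = 0.865719
Odds = (0.19/0.29) × (0.0632222/0.865719) = 0.655172 × 0.0730286 ≈ 0.048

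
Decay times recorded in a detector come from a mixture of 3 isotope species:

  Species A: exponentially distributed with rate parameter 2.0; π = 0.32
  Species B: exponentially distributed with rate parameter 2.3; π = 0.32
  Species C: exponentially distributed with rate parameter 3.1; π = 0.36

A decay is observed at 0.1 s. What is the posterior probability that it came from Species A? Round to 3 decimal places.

Posterior ∝ prior × likelihood, so P(k | x) ∝ w_k f_k(x); normalise over all components.
Evaluate each component's likelihood at the observed value:
  p_A = 2.0·e^(−2.0·0.1) = 2.0·e^(−0.2000) = 1.63746
  p_B = 2.3·e^(−2.3·0.1) = 2.3·e^(−0.2300) = 1.82743
  p_C = 3.1·e^(−3.1·0.1) = 3.1·e^(−0.3100) = 2.27369
Unnormalised posteriors:
  w_A·p_A = 0.32 × 1.63746 = 0.523988
  w_B·p_B = 0.32 × 1.82743 = 0.584777
  w_C·p_C = 0.36 × 2.27369 = 0.818527
Denominator: 0.523988 + 0.584777 + 0.818527 = 1.92729
Responsibility of Species A: 0.523988 / 1.92729 ≈ 0.272

0.272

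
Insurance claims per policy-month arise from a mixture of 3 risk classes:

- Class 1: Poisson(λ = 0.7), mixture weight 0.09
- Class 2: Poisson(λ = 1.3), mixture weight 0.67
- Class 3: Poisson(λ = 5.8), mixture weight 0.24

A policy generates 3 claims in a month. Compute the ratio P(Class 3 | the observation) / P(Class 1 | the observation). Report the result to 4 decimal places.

The posterior odds equal the prior odds times the likelihood ratio: (π_i/π_j)·(f_i(x)/f_j(x)).
Component likelihoods at x = 3 claims:
  L_1 = 0.0283881
  L_2 = 0.0997921
  L_3 = 0.098452
Odds = (0.24/0.09) × (0.098452/0.0283881) = 2.66667 × 3.46807 ≈ 9.2482

9.2482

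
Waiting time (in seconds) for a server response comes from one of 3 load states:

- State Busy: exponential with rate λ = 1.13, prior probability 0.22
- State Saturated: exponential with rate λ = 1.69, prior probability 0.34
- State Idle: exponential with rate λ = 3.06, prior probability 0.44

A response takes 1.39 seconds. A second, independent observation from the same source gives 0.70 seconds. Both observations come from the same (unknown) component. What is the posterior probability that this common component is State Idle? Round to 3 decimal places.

0.111

The responsibility of component k is P(Z=k) f_k(x) divided by Σ_j P(Z=j) f_j(x).
Since both observations come from the same component, the likelihood for component k is f_k(x₁)·f_k(x₂).
  p_Busy = [1.13·e^(−1.13·1.39) = 1.13·e^(−1.5707) = 0.234927] × [0.512332] = 0.12036
  p_Saturated = [1.69·e^(−1.69·1.39) = 1.69·e^(−2.3491) = 0.161319] × [0.517745] = 0.0835222
  p_Idle = [3.06·e^(−3.06·1.39) = 3.06·e^(−4.2534) = 0.0435004] × [0.359304] = 0.0156299
Unnormalised posteriors:
  P(Z=Busy)·p_Busy = 0.22 × 0.12036 = 0.0264793
  P(Z=Saturated)·p_Saturated = 0.34 × 0.0835222 = 0.0283975
  P(Z=Idle)·p_Idle = 0.44 × 0.0156299 = 0.00687715
Normaliser: 0.0264793 + 0.0283975 + 0.00687715 = 0.061754
P(State Idle | x₁, x₂) ≈ 0.111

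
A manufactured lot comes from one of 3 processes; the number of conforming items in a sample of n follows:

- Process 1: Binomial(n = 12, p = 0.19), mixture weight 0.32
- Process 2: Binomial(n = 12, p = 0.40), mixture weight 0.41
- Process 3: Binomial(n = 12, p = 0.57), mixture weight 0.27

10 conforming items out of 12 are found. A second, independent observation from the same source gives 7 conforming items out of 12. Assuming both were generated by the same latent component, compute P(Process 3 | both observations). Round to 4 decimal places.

0.9634

P(component k | x) = P(Z=k)·f_k(x) / marginal(x), where marginal(x) = Σ_j P(Z=j)·f_j(x).
Since both observations come from the same component, the likelihood for component k is f_k(x₁)·f_k(x₂).
  L_1 = [2.65491e-06] × [0.00246846] = 6.55353e-09
  L_2 = [0.00249142] × [0.100902] = 0.00025139
  L_3 = [0.0441804] × [0.22761] = 0.0100559
Multiply by the mixture weights:
  P(Z=1)·L_1 = 0.32 × 6.55353e-09 = 2.09713e-09
  P(Z=2)·L_2 = 0.41 × 0.00025139 = 0.00010307
  P(Z=3)·L_3 = 0.27 × 0.0100559 = 0.00271509
Sum: 2.09713e-09 + 0.00010307 + 0.00271509 = 0.00281816
So the posterior for Process 3 is 0.00271509 / 0.00281816 ≈ 0.9634.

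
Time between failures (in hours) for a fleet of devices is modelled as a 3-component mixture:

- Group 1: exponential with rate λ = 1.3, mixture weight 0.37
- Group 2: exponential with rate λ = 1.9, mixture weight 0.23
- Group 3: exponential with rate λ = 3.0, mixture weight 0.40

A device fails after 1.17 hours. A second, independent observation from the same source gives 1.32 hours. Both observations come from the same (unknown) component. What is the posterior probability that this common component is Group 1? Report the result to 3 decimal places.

The responsibility of component k is P(Z=k) f_k(x) divided by Σ_j P(Z=j) f_j(x).
Since both observations come from the same component, the likelihood for component k is f_k(x₁)·f_k(x₂).
  p_1 = [0.284041] × [0.233719] = 0.0663858
  p_2 = [0.205739] × [0.154719] = 0.0318317
  p_3 = [0.0896907] × [0.0571893] = 0.00512935
Unnormalised posteriors:
  P(Z=1)·p_1 = 0.37 × 0.0663858 = 0.0245628
  P(Z=2)·p_2 = 0.23 × 0.0318317 = 0.00732129
  P(Z=3)·p_3 = 0.40 × 0.00512935 = 0.00205174
Evidence: 0.0245628 + 0.00732129 + 0.00205174 = 0.0339358
P(Group 1 | x₁, x₂) ≈ 0.724

0.724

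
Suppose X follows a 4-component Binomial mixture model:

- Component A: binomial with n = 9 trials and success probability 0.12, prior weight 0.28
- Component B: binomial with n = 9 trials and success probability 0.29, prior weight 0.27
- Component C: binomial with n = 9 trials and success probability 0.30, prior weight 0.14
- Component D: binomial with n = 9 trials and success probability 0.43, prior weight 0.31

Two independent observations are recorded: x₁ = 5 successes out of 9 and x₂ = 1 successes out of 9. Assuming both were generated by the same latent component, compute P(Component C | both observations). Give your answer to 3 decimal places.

0.216

P(component k | x) = w_k·f_k(x) / marginal(x), where marginal(x) = Σ_j w_j·f_j(x).
Since both observations come from the same component, the likelihood for component k is f_k(x₁)·f_k(x₂).
  f_A = [C(9,5)·0.12^5·0.88^4 = 126·2.48832e-05·0.599695 = 0.00188021] × [0.388405] = 0.000730285
  f_B = [C(9,5)·0.29^5·0.71^4 = 126·0.00205111·0.254117 = 0.0656741] × [0.168542] = 0.0110688
  f_C = [C(9,5)·0.30^5·0.70^4 = 126·0.00243·0.2401 = 0.0735138] × [0.15565] = 0.0114424
  f_D = [C(9,5)·0.43^5·0.57^4 = 126·0.0147008·0.10556 = 0.195529] × [0.0431231] = 0.00843183
Prior × likelihood for each component:
  w_A·f_A = 0.28 × 0.000730285 = 0.00020448
  w_B·f_B = 0.27 × 0.0110688 = 0.00298858
  w_C·f_C = 0.14 × 0.0114424 = 0.00160194
  w_D·f_D = 0.31 × 0.00843183 = 0.00261387
Denominator: 0.00020448 + 0.00298858 + 0.00160194 + 0.00261387 = 0.00740886
P(Component C | x) = 0.00160194 / 0.00740886 ≈ 0.216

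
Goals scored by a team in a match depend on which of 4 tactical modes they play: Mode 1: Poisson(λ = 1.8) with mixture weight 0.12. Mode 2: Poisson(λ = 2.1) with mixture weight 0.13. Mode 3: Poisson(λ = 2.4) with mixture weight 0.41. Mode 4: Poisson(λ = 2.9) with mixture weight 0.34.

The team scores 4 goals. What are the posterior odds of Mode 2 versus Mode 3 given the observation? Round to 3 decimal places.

The posterior odds equal the prior odds times the likelihood ratio: (π_i/π_j)·(f_i(x)/f_j(x)).
Poisson probabilities:
  p_1 = 0.0723017
  p_2 = 0.099231
  p_3 = 0.125408
  p_4 = 0.162154
Posterior odds = (π_2·p_2) / (π_3·p_3) = (0.13·0.099231) / (0.41·0.125408) = 0.0129 / 0.0514175 ≈ 0.251

0.251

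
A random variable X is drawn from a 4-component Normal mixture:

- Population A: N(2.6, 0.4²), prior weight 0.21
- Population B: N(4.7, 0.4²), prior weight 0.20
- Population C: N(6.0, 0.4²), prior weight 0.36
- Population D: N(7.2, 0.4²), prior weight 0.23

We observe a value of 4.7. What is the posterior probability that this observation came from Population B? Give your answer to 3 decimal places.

P(component k | x) = π_k·f_k(x) / marginal(x), where marginal(x) = Σ_j π_j·f_j(x).
Normal densities:
  f_A = (1/(0.4·√(2π)))·exp(−(4.7−2.6)²/(2·0.4²)) = 0.997356·exp(-13.78125) = 1.03212e-06
  f_B = (1/(0.4·√(2π)))·exp(−(4.7−4.7)²/(2·0.4²)) = 0.997356·exp(-0.00000) = 0.997356
  f_C = (1/(0.4·√(2π)))·exp(−(4.7−6.0)²/(2·0.4²)) = 0.997356·exp(-5.28125) = 0.00507262
  f_D = (1/(0.4·√(2π)))·exp(−(4.7−7.2)²/(2·0.4²)) = 0.997356·exp(-19.53125) = 3.285e-09
Unnormalised posteriors:
  π_A·f_A = 0.21 × 1.03212e-06 = 2.16745e-07
  π_B·f_B = 0.20 × 0.997356 = 0.199471
  π_C·f_C = 0.36 × 0.00507262 = 0.00182614
  π_D·f_D = 0.23 × 3.285e-09 = 7.55551e-10
Sum: 2.16745e-07 + 0.199471 + 0.00182614 + 7.55551e-10 = 0.201298
P(Population B | x) ≈ 0.991

0.991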